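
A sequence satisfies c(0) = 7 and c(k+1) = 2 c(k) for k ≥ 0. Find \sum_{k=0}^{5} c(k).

c(1) = 2·7 = 14
c(2) = 2·14 = 28
c(3) = 2·28 = 56
c(4) = 2·56 = 112
c(5) = 2·112 = 224
Sum = 7 + 14 + 28 + 56 + 112 + 224 = 441

441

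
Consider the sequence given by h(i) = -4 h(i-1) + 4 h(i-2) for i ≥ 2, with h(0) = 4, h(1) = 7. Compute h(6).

h(2) = -4·7 + 4·4 = -12
h(3) = -4·(-12) + 4·7 = 76
h(4) = -4·76 + 4·(-12) = -352
h(5) = -4·(-352) + 4·76 = 1712
h(6) = -4·1712 + 4·(-352) = -8256

-8256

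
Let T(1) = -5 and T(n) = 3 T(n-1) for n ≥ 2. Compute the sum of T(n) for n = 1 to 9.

-49205

T(2) = 3·(-5) = -15
T(3) = 3·(-15) = -45
T(4) = 3·(-45) = -135
T(5) = 3·(-135) = -405
T(6) = 3·(-405) = -1215
T(7) = 3·(-1215) = -3645
T(8) = 3·(-3645) = -10935
T(9) = 3·(-10935) = -32805
Sum = (-5) + (-15) + (-45) + (-135) + (-405) + (-1215) + (-3645) + (-10935) + (-32805) = -49205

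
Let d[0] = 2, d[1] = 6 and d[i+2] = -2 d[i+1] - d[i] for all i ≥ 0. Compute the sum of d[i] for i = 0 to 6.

d[2] = -2·6 - 2 = -14
d[3] = -2·(-14) - 6 = 22
d[4] = -2·22 - (-14) = -30
d[5] = -2·(-30) - 22 = 38
d[6] = -2·38 - (-30) = -46
Sum = 2 + 6 + (-14) + 22 + (-30) + 38 + (-46) = -22

-22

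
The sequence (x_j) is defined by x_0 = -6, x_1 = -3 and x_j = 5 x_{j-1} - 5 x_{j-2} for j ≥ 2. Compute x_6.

x_2 = 5(-3) - 5(-6) = 15
x_3 = 5(15) - 5(-3) = 90
x_4 = 5(90) - 5(15) = 375
x_5 = 5(375) - 5(90) = 1425
x_6 = 5(1425) - 5(375) = 5250

5250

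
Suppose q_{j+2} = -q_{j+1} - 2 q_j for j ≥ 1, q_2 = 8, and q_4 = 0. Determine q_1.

Let q_1 = x.
q_3 = -8 - 2x
q_4 = -8 + 2x
So -8 + 2x = 0, giving x = 4.

4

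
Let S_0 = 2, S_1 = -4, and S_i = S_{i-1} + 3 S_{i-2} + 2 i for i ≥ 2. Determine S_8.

S_2 = (-4) + 3·2 + 4 = 6
S_3 = 6 + 3·(-4) + 6 = 0
S_4 = 0 + 3·6 + 8 = 26
S_5 = 26 + 3·0 + 10 = 36
S_6 = 36 + 3·26 + 12 = 126
S_7 = 126 + 3·36 + 14 = 248
S_8 = 248 + 3·126 + 16 = 642

642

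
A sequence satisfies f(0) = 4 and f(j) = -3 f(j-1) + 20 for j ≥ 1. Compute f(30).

The fixed point is 20/(1 + 3) = 5, so f(j) - 5 = -3(f(j-1) - 5).
Hence f(j) = -1·(-3)^j + 5.
f(30) = -1·(-3)^{30} + 5 = -1·205891132094649 + 5 = -205891132094644.

-205891132094644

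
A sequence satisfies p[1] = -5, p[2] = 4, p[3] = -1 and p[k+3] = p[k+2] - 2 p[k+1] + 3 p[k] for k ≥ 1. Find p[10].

p[4] = (-1) - 2·4 + 3·(-5) = -24
p[5] = (-24) - 2·(-1) + 3·4 = -10
p[6] = (-10) - 2·(-24) + 3·(-1) = 35
p[7] = 35 - 2·(-10) + 3·(-24) = -17
p[8] = (-17) - 2·35 + 3·(-10) = -117
p[9] = (-117) - 2·(-17) + 3·35 = 22
p[10] = 22 - 2·(-117) + 3·(-17) = 205

205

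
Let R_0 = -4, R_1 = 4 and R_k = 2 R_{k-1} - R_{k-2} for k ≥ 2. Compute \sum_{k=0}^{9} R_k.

320

R_2 = 2·4 - (-4) = 12
R_3 = 2·12 - 4 = 20
R_4 = 2·20 - 12 = 28
R_5 = 2·28 - 20 = 36
R_6 = 2·36 - 28 = 44
R_7 = 2·44 - 36 = 52
R_8 = 2·52 - 44 = 60
R_9 = 2·60 - 52 = 68
Sum = (-4) + 4 + 12 + 20 + 28 + 36 + 44 + 52 + 60 + 68 = 320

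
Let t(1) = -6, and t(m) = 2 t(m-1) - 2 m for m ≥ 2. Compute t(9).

t(2) = 2(-6) - 4 = -16
t(3) = 2(-16) - 6 = -38
t(4) = 2(-38) - 8 = -84
t(5) = 2(-84) - 10 = -178
t(6) = 2(-178) - 12 = -368
t(7) = 2(-368) - 14 = -750
t(8) = 2(-750) - 16 = -1516
t(9) = 2(-1516) - 18 = -3050

-3050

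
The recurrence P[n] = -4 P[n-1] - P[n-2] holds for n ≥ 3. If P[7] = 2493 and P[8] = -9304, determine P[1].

3

Rearranging, P[n-2] = -(P[n] + 4 P[n-1]).
P[6] = -(-9304 + 4*2493) = -668
P[5] = -(2493 + 4*(-668)) = 179
P[4] = -(-668 + 4*179) = -48
P[3] = -(179 + 4*(-48)) = 13
P[2] = -(-48 + 4*13) = -4
P[1] = -(13 + 4*(-4)) = 3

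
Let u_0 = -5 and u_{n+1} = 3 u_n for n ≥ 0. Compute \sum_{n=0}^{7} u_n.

u_1 = 3·(-5) = -15
u_2 = 3·(-15) = -45
u_3 = 3·(-45) = -135
u_4 = 3·(-135) = -405
u_5 = 3·(-405) = -1215
u_6 = 3·(-1215) = -3645
u_7 = 3·(-3645) = -10935
Sum = (-5) + (-15) + (-45) + (-135) + (-405) + (-1215) + (-3645) + (-10935) = -16400

-16400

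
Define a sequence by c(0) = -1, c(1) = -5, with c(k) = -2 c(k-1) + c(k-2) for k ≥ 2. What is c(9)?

c(2) = -2*(-5) + (-1) = 9
c(3) = -2*9 + (-5) = -23
c(4) = -2*(-23) + 9 = 55
c(5) = -2*55 + (-23) = -133
c(6) = -2*(-133) + 55 = 321
c(7) = -2*321 + (-133) = -775
c(8) = -2*(-775) + 321 = 1871
c(9) = -2*1871 + (-775) = -4517

-4517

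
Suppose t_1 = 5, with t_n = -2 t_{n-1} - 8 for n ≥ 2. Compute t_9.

1960

t_2 = -2*5 - 8 = -18
t_3 = -2*(-18) - 8 = 28
t_4 = -2*28 - 8 = -64
t_5 = -2*(-64) - 8 = 120
t_6 = -2*120 - 8 = -248
t_7 = -2*(-248) - 8 = 488
t_8 = -2*488 - 8 = -984
t_9 = -2*(-984) - 8 = 1960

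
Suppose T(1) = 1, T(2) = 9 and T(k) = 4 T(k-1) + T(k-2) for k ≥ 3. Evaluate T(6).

T(3) = 4·9 + 1 = 37
T(4) = 4·37 + 9 = 157
T(5) = 4·157 + 37 = 665
T(6) = 4·665 + 157 = 2817

2817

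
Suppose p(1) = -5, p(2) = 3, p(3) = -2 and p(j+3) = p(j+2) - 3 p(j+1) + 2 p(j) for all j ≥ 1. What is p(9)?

-138

p(4) = (-2) - 3·3 + 2·(-5) = -21
p(5) = (-21) - 3·(-2) + 2·3 = -9
p(6) = (-9) - 3·(-21) + 2·(-2) = 50
p(7) = 50 - 3·(-9) + 2·(-21) = 35
p(8) = 35 - 3·50 + 2·(-9) = -133
p(9) = (-133) - 3·35 + 2·50 = -138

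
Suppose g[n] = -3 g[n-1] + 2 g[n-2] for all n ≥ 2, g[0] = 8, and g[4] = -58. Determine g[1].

Let g[1] = x.
g[2] = 16 - 3x
g[3] = -48 + 11x
g[4] = 176 - 39x
So 176 - 39x = -58, giving x = 6.

6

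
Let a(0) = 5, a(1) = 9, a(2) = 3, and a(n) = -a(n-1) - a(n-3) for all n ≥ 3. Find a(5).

-2

a(3) = -3 - 5 = -8
a(4) = -(-8) - 9 = -1
a(5) = -(-1) - 3 = -2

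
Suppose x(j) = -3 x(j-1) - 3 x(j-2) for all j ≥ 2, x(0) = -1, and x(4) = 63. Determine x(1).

Let x(1) = y.
x(2) = 3 - 3y
x(3) = -9 + 6y
x(4) = 18 - 9y
So 18 - 9y = 63, giving y = -5.

-5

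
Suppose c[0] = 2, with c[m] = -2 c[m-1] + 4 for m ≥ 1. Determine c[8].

172

c[1] = -2·2 + 4 = 0
c[2] = -2·0 + 4 = 4
c[3] = -2·4 + 4 = -4
c[4] = -2·(-4) + 4 = 12
c[5] = -2·12 + 4 = -20
c[6] = -2·(-20) + 4 = 44
c[7] = -2·44 + 4 = -84
c[8] = -2·(-84) + 4 = 172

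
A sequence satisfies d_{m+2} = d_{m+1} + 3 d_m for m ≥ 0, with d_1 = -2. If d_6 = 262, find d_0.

Let d_0 = x.
d_2 = -2 + 3x
d_3 = -8 + 3x
d_4 = -14 + 12x
d_5 = -38 + 21x
d_6 = -80 + 57x
So -80 + 57x = 262, giving x = 6.

6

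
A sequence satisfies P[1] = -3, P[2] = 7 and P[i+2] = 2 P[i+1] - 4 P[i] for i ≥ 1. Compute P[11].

-3584

P[3] = 2·7 - 4·(-3) = 26
P[4] = 2·26 - 4·7 = 24
P[5] = 2·24 - 4·26 = -56
P[6] = 2·(-56) - 4·24 = -208
P[7] = 2·(-208) - 4·(-56) = -192
P[8] = 2·(-192) - 4·(-208) = 448
P[9] = 2·448 - 4·(-192) = 1664
P[10] = 2·1664 - 4·448 = 1536
P[11] = 2·1536 - 4·1664 = -3584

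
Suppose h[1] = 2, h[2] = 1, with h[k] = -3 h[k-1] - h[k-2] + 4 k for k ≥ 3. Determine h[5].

31

h[3] = -3(1) - 2 + 12 = 7
h[4] = -3(7) - 1 + 16 = -6
h[5] = -3(-6) - 7 + 20 = 31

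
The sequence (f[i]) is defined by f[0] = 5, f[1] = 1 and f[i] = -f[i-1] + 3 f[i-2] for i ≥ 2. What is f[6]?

f[2] = -1 + 3(5) = 14
f[3] = -14 + 3(1) = -11
f[4] = -(-11) + 3(14) = 53
f[5] = -53 + 3(-11) = -86
f[6] = -(-86) + 3(53) = 245

245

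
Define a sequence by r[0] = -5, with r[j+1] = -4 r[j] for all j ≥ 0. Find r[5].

5120

r[1] = -4*(-5) = 20
r[2] = -4*20 = -80
r[3] = -4*(-80) = 320
r[4] = -4*320 = -1280
r[5] = -4*(-1280) = 5120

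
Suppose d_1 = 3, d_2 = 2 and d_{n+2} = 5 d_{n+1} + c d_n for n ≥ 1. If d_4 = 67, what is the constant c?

d_3 = 10 + 3c
d_4 = 50 + 17c
So 50 + 17c = 67, giving c = 1.

1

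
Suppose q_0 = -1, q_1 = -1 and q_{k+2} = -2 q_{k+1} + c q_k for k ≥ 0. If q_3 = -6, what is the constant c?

-2

q_2 = 2 - c
q_3 = -4 + c
So -4 + c = -6, giving c = -2.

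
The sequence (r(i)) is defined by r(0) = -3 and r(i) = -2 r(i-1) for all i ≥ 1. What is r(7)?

r(1) = -2*(-3) = 6
r(2) = -2*6 = -12
r(3) = -2*(-12) = 24
r(4) = -2*24 = -48
r(5) = -2*(-48) = 96
r(6) = -2*96 = -192
r(7) = -2*(-192) = 384

384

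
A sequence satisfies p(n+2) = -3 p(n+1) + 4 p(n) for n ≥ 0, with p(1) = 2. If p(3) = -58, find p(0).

7

Let p(0) = x.
p(2) = -6 + 4x
p(3) = 26 - 12x
So 26 - 12x = -58, giving x = 7.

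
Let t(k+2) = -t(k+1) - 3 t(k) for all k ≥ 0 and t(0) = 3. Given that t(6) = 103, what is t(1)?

Let t(1) = w.
t(2) = -9 - w
t(3) = 9 - 2w
t(4) = 18 + 5w
t(5) = -45 + w
t(6) = -9 - 16w
So -9 - 16w = 103, giving w = -7.

-7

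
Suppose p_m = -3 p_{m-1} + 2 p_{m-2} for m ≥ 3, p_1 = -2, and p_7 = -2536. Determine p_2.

4

Let p_2 = y.
p_3 = -4 - 3y
p_4 = 12 + 11y
p_5 = -44 - 39y
p_6 = 156 + 139y
p_7 = -556 - 495y
So -556 - 495y = -2536, giving y = 4.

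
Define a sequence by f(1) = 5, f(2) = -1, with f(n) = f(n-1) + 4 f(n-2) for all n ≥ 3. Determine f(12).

f(3) = (-1) + 4(5) = 19
f(4) = 19 + 4(-1) = 15
f(5) = 15 + 4(19) = 91
f(6) = 91 + 4(15) = 151
f(7) = 151 + 4(91) = 515
f(8) = 515 + 4(151) = 1119
f(9) = 1119 + 4(515) = 3179
f(10) = 3179 + 4(1119) = 7655
f(11) = 7655 + 4(3179) = 20371
f(12) = 20371 + 4(7655) = 50991

50991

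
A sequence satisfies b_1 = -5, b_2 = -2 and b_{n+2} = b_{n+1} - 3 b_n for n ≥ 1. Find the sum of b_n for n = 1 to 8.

125

b_3 = (-2) - 3·(-5) = 13
b_4 = 13 - 3·(-2) = 19
b_5 = 19 - 3·13 = -20
b_6 = (-20) - 3·19 = -77
b_7 = (-77) - 3·(-20) = -17
b_8 = (-17) - 3·(-77) = 214
Sum = (-5) + (-2) + 13 + 19 + (-20) + (-77) + (-17) + 214 = 125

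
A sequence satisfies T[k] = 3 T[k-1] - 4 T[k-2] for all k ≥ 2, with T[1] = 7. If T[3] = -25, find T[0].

5

Let T[0] = w.
T[2] = 21 - 4w
T[3] = 35 - 12w
So 35 - 12w = -25, giving w = 5.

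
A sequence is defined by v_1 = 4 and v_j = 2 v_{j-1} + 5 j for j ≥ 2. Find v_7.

v_2 = 2·4 + 10 = 18
v_3 = 2·18 + 15 = 51
v_4 = 2·51 + 20 = 122
v_5 = 2·122 + 25 = 269
v_6 = 2·269 + 30 = 568
v_7 = 2·568 + 35 = 1171

1171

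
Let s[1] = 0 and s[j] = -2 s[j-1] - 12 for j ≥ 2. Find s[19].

The fixed point is -12/(1 + 2) = -4, so s[j] + 4 = -2(s[j-1] + 4).
Hence s[j] = 4·(-2)^{j-1} - 4.
s[19] = 4·(-2)^{18} - 4 = 4·262144 - 4 = 1048572.

1048572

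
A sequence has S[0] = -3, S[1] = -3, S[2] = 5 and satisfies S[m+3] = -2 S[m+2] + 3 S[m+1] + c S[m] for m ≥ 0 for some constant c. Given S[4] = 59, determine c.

S[3] = -19 - 3c
S[4] = 53 + 3c
So 53 + 3c = 59, giving c = 2.

2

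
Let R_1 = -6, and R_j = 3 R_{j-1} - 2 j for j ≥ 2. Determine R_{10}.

-167294

R_2 = 3(-6) - 4 = -22
R_3 = 3(-22) - 6 = -72
R_4 = 3(-72) - 8 = -224
R_5 = 3(-224) - 10 = -682
R_6 = 3(-682) - 12 = -2058
R_7 = 3(-2058) - 14 = -6188
R_8 = 3(-6188) - 16 = -18580
R_9 = 3(-18580) - 18 = -55758
R_{10} = 3(-55758) - 20 = -167294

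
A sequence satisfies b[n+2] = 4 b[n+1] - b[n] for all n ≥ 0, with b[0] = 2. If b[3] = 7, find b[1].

Let b[1] = x.
b[2] = -2 + 4x
b[3] = -8 + 15x
So -8 + 15x = 7, giving x = 1.

1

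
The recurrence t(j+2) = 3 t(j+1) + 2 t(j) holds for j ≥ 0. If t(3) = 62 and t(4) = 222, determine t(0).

Rearranging, t(j-2) = (t(j) - 3 t(j-1)) / 2.
t(2) = (222 - 3*62) / 2 = 36/2 = 18
t(1) = (62 - 3*18) / 2 = 8/2 = 4
t(0) = (18 - 3*4) / 2 = 6/2 = 3

3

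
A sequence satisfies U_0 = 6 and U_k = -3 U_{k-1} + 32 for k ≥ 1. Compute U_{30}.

The fixed point is 32/(1 + 3) = 8, so U_k - 8 = -3(U_{k-1} - 8).
Hence U_k = -2·(-3)^k + 8.
U_{30} = -2·(-3)^{30} + 8 = -2·205891132094649 + 8 = -411782264189290.

-411782264189290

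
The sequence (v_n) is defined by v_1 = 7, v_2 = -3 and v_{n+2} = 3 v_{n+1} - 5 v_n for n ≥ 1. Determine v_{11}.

-32819

v_3 = 3*(-3) - 5*7 = -44
v_4 = 3*(-44) - 5*(-3) = -117
v_5 = 3*(-117) - 5*(-44) = -131
v_6 = 3*(-131) - 5*(-117) = 192
v_7 = 3*192 - 5*(-131) = 1231
v_8 = 3*1231 - 5*192 = 2733
v_9 = 3*2733 - 5*1231 = 2044
v_{10} = 3*2044 - 5*2733 = -7533
v_{11} = 3*(-7533) - 5*2044 = -32819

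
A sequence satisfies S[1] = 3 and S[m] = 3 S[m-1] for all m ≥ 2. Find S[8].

S[2] = 3*3 = 9
S[3] = 3*9 = 27
S[4] = 3*27 = 81
S[5] = 3*81 = 243
S[6] = 3*243 = 729
S[7] = 3*729 = 2187
S[8] = 3*2187 = 6561

6561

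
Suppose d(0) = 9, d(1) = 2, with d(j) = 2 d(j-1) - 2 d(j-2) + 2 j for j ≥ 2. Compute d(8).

d(2) = 2·2 - 2·9 + 4 = -10
d(3) = 2·(-10) - 2·2 + 6 = -18
d(4) = 2·(-18) - 2·(-10) + 8 = -8
d(5) = 2·(-8) - 2·(-18) + 10 = 30
d(6) = 2·30 - 2·(-8) + 12 = 88
d(7) = 2·88 - 2·30 + 14 = 130
d(8) = 2·130 - 2·88 + 16 = 100

100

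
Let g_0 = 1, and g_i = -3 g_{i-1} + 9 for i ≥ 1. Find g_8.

g_1 = -3*1 + 9 = 6
g_2 = -3*6 + 9 = -9
g_3 = -3*(-9) + 9 = 36
g_4 = -3*36 + 9 = -99
g_5 = -3*(-99) + 9 = 306
g_6 = -3*306 + 9 = -909
g_7 = -3*(-909) + 9 = 2736
g_8 = -3*2736 + 9 = -8199

-8199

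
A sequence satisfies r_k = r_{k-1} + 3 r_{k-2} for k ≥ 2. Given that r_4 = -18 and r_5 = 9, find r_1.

6

Rearranging, r_{k-2} = (r_k - r_{k-1}) / 3.
r_3 = (9 - (-18)) / 3 = 27/3 = 9
r_2 = (-18 - 9) / 3 = -27/3 = -9
r_1 = (9 - (-9)) / 3 = 18/3 = 6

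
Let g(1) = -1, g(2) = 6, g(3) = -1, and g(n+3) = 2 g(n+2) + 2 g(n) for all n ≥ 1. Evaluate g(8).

16

g(4) = 2*(-1) + 2*(-1) = -4
g(5) = 2*(-4) + 2*6 = 4
g(6) = 2*4 + 2*(-1) = 6
g(7) = 2*6 + 2*(-4) = 4
g(8) = 2*4 + 2*4 = 16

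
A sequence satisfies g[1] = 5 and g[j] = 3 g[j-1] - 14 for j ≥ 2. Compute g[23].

The fixed point is -14/(1 - 3) = 7, so g[j] - 7 = 3(g[j-1] - 7).
Hence g[j] = -2·3^{j-1} + 7.
g[23] = -2·3^{22} + 7 = -2·31381059609 + 7 = -62762119211.

-62762119211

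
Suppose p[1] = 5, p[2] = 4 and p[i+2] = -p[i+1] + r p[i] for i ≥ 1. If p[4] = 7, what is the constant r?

p[3] = -4 + 5r
p[4] = 4 - r
So 4 - r = 7, giving r = -3.

-3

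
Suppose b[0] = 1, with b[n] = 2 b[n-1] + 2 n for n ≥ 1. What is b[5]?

146

b[1] = 2(1) + 2 = 4
b[2] = 2(4) + 4 = 12
b[3] = 2(12) + 6 = 30
b[4] = 2(30) + 8 = 68
b[5] = 2(68) + 10 = 146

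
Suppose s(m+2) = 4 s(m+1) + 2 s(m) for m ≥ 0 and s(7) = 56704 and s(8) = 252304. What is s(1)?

Rearranging, s(m-2) = (s(m) - 4 s(m-1)) / 2.
s(6) = (252304 - 4(56704)) / 2 = 25488/2 = 12744
s(5) = (56704 - 4(12744)) / 2 = 5728/2 = 2864
s(4) = (12744 - 4(2864)) / 2 = 1288/2 = 644
s(3) = (2864 - 4(644)) / 2 = 288/2 = 144
s(2) = (644 - 4(144)) / 2 = 68/2 = 34
s(1) = (144 - 4(34)) / 2 = 8/2 = 4

4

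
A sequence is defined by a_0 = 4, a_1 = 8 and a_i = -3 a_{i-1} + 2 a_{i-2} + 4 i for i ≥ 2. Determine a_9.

93768

a_2 = -3(8) + 2(4) + 8 = -8
a_3 = -3(-8) + 2(8) + 12 = 52
a_4 = -3(52) + 2(-8) + 16 = -156
a_5 = -3(-156) + 2(52) + 20 = 592
a_6 = -3(592) + 2(-156) + 24 = -2064
a_7 = -3(-2064) + 2(592) + 28 = 7404
a_8 = -3(7404) + 2(-2064) + 32 = -26308
a_9 = -3(-26308) + 2(7404) + 36 = 93768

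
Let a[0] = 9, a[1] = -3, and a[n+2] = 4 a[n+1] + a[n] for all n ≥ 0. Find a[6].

-1131

a[2] = 4(-3) + 9 = -3
a[3] = 4(-3) + (-3) = -15
a[4] = 4(-15) + (-3) = -63
a[5] = 4(-63) + (-15) = -267
a[6] = 4(-267) + (-63) = -1131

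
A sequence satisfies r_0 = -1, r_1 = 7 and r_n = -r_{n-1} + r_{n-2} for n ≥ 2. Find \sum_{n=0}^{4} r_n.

-10

r_2 = -7 + (-1) = -8
r_3 = -(-8) + 7 = 15
r_4 = -15 + (-8) = -23
Sum = (-1) + 7 + (-8) + 15 + (-23) = -10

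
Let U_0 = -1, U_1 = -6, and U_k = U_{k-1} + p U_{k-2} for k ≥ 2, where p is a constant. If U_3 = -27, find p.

3

U_2 = -6 - p
U_3 = -6 - 7p
So -6 - 7p = -27, giving p = 3.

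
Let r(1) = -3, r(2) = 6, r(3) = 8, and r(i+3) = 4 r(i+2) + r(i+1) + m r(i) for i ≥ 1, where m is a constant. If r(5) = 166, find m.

r(4) = 38 - 3m
r(5) = 160 - 6m
So 160 - 6m = 166, giving m = -1.

-1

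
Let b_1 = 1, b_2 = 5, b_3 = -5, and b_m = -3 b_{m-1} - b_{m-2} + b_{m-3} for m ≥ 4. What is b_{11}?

b_4 = -3*(-5) - 5 + 1 = 11
b_5 = -3*11 - (-5) + 5 = -23
b_6 = -3*(-23) - 11 + (-5) = 53
b_7 = -3*53 - (-23) + 11 = -125
b_8 = -3*(-125) - 53 + (-23) = 299
b_9 = -3*299 - (-125) + 53 = -719
b_{10} = -3*(-719) - 299 + (-125) = 1733
b_{11} = -3*1733 - (-719) + 299 = -4181

-4181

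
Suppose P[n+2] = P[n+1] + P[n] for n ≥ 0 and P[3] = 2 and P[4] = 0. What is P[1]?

4

Rearranging, P[n-2] = P[n] - P[n-1].
P[2] = 0 - 2 = -2
P[1] = 2 - (-2) = 4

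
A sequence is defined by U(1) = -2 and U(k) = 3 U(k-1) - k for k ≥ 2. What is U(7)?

-2365

U(2) = 3(-2) - 2 = -8
U(3) = 3(-8) - 3 = -27
U(4) = 3(-27) - 4 = -85
U(5) = 3(-85) - 5 = -260
U(6) = 3(-260) - 6 = -786
U(7) = 3(-786) - 7 = -2365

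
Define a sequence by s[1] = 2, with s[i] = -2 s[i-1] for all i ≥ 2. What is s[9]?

512

s[2] = -2(2) = -4
s[3] = -2(-4) = 8
s[4] = -2(8) = -16
s[5] = -2(-16) = 32
s[6] = -2(32) = -64
s[7] = -2(-64) = 128
s[8] = -2(128) = -256
s[9] = -2(-256) = 512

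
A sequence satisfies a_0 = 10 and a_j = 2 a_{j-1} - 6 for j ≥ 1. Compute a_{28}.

1073741830

The fixed point is -6/(1 - 2) = 6, so a_j - 6 = 2(a_{j-1} - 6).
Hence a_j = 4·2^j + 6.
a_{28} = 4·2^{28} + 6 = 4·268435456 + 6 = 1073741830.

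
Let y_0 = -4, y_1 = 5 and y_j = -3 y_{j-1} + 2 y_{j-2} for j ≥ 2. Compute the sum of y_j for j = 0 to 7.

9969

y_2 = -3(5) + 2(-4) = -23
y_3 = -3(-23) + 2(5) = 79
y_4 = -3(79) + 2(-23) = -283
y_5 = -3(-283) + 2(79) = 1007
y_6 = -3(1007) + 2(-283) = -3587
y_7 = -3(-3587) + 2(1007) = 12775
Sum = (-4) + 5 + (-23) + 79 + (-283) + 1007 + (-3587) + 12775 = 9969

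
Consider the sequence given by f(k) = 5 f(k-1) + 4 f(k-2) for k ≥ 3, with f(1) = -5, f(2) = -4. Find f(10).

-7465624

f(3) = 5*(-4) + 4*(-5) = -40
f(4) = 5*(-40) + 4*(-4) = -216
f(5) = 5*(-216) + 4*(-40) = -1240
f(6) = 5*(-1240) + 4*(-216) = -7064
f(7) = 5*(-7064) + 4*(-1240) = -40280
f(8) = 5*(-40280) + 4*(-7064) = -229656
f(9) = 5*(-229656) + 4*(-40280) = -1309400
f(10) = 5*(-1309400) + 4*(-229656) = -7465624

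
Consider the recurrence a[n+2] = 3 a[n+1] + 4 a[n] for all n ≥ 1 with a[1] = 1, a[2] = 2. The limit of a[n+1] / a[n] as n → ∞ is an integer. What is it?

4

The characteristic equation is r^2 - 3r - 4 = 0, which factors as (r - 4)(r + 1) = 0.
So the roots are 4 and -1. Since |4| > |-1| and the coefficient of 4^n is non-zero, the ratio tends to 4.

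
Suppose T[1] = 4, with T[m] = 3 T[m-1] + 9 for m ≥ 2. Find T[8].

T[2] = 3(4) + 9 = 21
T[3] = 3(21) + 9 = 72
T[4] = 3(72) + 9 = 225
T[5] = 3(225) + 9 = 684
T[6] = 3(684) + 9 = 2061
T[7] = 3(2061) + 9 = 6192
T[8] = 3(6192) + 9 = 18585

18585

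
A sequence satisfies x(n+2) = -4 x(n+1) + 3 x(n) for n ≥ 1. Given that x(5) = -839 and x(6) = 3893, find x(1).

Rearranging, x(n-2) = (x(n) + 4 x(n-1)) / 3.
x(4) = (3893 + 4*(-839)) / 3 = 537/3 = 179
x(3) = (-839 + 4*179) / 3 = -123/3 = -41
x(2) = (179 + 4*(-41)) / 3 = 15/3 = 5
x(1) = (-41 + 4*5) / 3 = -21/3 = -7

-7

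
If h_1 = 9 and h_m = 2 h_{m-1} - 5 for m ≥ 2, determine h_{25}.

The fixed point is -5/(1 - 2) = 5, so h_m - 5 = 2(h_{m-1} - 5).
Hence h_m = 4·2^{m-1} + 5.
h_{25} = 4·2^{24} + 5 = 4·16777216 + 5 = 67108869.

67108869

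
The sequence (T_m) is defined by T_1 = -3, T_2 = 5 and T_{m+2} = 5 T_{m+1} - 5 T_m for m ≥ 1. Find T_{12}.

5687500

T_3 = 5·5 - 5·(-3) = 40
T_4 = 5·40 - 5·5 = 175
T_5 = 5·175 - 5·40 = 675
T_6 = 5·675 - 5·175 = 2500
T_7 = 5·2500 - 5·675 = 9125
T_8 = 5·9125 - 5·2500 = 33125
T_9 = 5·33125 - 5·9125 = 120000
T_{10} = 5·120000 - 5·33125 = 434375
T_{11} = 5·434375 - 5·120000 = 1571875
T_{12} = 5·1571875 - 5·434375 = 5687500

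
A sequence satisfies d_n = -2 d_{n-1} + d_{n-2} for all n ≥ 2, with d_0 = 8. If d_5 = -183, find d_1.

-3

Let d_1 = z.
d_2 = 8 - 2z
d_3 = -16 + 5z
d_4 = 40 - 12z
d_5 = -96 + 29z
So -96 + 29z = -183, giving z = -3.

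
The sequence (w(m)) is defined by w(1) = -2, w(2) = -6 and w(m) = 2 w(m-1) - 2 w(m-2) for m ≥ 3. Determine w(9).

-32

w(3) = 2(-6) - 2(-2) = -8
w(4) = 2(-8) - 2(-6) = -4
w(5) = 2(-4) - 2(-8) = 8
w(6) = 2(8) - 2(-4) = 24
w(7) = 2(24) - 2(8) = 32
w(8) = 2(32) - 2(24) = 16
w(9) = 2(16) - 2(32) = -32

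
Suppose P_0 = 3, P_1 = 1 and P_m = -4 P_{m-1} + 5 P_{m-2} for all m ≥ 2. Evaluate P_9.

-651039

P_2 = -4·1 + 5·3 = 11
P_3 = -4·11 + 5·1 = -39
P_4 = -4·(-39) + 5·11 = 211
P_5 = -4·211 + 5·(-39) = -1039
P_6 = -4·(-1039) + 5·211 = 5211
P_7 = -4·5211 + 5·(-1039) = -26039
P_8 = -4·(-26039) + 5·5211 = 130211
P_9 = -4·130211 + 5·(-26039) = -651039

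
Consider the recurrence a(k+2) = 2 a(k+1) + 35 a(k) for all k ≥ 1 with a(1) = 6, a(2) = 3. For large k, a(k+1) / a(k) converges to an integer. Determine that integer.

7

The characteristic equation is r^2 - 2r - 35 = 0, which factors as (r - 7)(r + 5) = 0.
So the roots are 7 and -5. Since |7| > |-5| and the coefficient of 7^k is non-zero, the ratio tends to 7.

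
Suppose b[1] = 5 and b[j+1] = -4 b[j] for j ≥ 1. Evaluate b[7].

20480

b[2] = -4·5 = -20
b[3] = -4·(-20) = 80
b[4] = -4·80 = -320
b[5] = -4·(-320) = 1280
b[6] = -4·1280 = -5120
b[7] = -4·(-5120) = 20480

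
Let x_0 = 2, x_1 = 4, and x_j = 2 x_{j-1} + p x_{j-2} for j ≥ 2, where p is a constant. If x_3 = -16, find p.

-4

x_2 = 8 + 2p
x_3 = 16 + 8p
So 16 + 8p = -16, giving p = -4.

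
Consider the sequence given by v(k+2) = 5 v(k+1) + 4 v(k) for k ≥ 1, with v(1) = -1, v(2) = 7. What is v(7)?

v(3) = 5*7 + 4*(-1) = 31
v(4) = 5*31 + 4*7 = 183
v(5) = 5*183 + 4*31 = 1039
v(6) = 5*1039 + 4*183 = 5927
v(7) = 5*5927 + 4*1039 = 33791

33791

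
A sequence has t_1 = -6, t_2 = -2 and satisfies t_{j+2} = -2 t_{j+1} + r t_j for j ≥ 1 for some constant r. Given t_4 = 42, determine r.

t_3 = 4 - 6r
t_4 = -8 + 10r
So -8 + 10r = 42, giving r = 5.

5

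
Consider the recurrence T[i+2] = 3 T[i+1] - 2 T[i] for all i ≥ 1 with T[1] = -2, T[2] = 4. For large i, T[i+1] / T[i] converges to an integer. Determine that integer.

2

The characteristic equation is r^2 - 3r + 2 = 0, which factors as (r - 2)(r - 1) = 0.
So the roots are 2 and 1. Since |2| > |1| and the coefficient of 2^i is non-zero, the ratio tends to 2.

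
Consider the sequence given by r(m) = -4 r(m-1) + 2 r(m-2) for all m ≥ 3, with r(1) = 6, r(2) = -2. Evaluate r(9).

r(3) = -4*(-2) + 2*6 = 20
r(4) = -4*20 + 2*(-2) = -84
r(5) = -4*(-84) + 2*20 = 376
r(6) = -4*376 + 2*(-84) = -1672
r(7) = -4*(-1672) + 2*376 = 7440
r(8) = -4*7440 + 2*(-1672) = -33104
r(9) = -4*(-33104) + 2*7440 = 147296

147296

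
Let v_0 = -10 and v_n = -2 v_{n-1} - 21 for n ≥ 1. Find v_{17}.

393209

The fixed point is -21/(1 + 2) = -7, so v_n + 7 = -2(v_{n-1} + 7).
Hence v_n = -3·(-2)^n - 7.
v_{17} = -3·(-2)^{17} - 7 = -3·-131072 - 7 = 393209.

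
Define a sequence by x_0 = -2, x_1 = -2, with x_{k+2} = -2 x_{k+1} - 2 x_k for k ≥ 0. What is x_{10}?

x_2 = -2*(-2) - 2*(-2) = 8
x_3 = -2*8 - 2*(-2) = -12
x_4 = -2*(-12) - 2*8 = 8
x_5 = -2*8 - 2*(-12) = 8
x_6 = -2*8 - 2*8 = -32
x_7 = -2*(-32) - 2*8 = 48
x_8 = -2*48 - 2*(-32) = -32
x_9 = -2*(-32) - 2*48 = -32
x_{10} = -2*(-32) - 2*(-32) = 128

128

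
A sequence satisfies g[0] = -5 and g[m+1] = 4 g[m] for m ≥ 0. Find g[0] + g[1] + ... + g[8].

-436905

g[1] = 4*(-5) = -20
g[2] = 4*(-20) = -80
g[3] = 4*(-80) = -320
g[4] = 4*(-320) = -1280
g[5] = 4*(-1280) = -5120
g[6] = 4*(-5120) = -20480
g[7] = 4*(-20480) = -81920
g[8] = 4*(-81920) = -327680
Sum = (-5) + (-20) + (-80) + (-320) + (-1280) + (-5120) + (-20480) + (-81920) + (-327680) = -436905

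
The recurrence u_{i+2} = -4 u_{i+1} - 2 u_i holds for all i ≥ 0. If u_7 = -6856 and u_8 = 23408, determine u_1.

Rearranging, u_{i-2} = (u_i + 4 u_{i-1}) / -2.
u_6 = (23408 + 4·(-6856)) / -2 = -4016/-2 = 2008
u_5 = (-6856 + 4·2008) / -2 = 1176/-2 = -588
u_4 = (2008 + 4·(-588)) / -2 = -344/-2 = 172
u_3 = (-588 + 4·172) / -2 = 100/-2 = -50
u_2 = (172 + 4·(-50)) / -2 = -28/-2 = 14
u_1 = (-50 + 4·14) / -2 = 6/-2 = -3

-3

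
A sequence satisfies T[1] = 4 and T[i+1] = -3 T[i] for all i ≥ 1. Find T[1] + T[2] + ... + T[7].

2188

T[2] = -3·4 = -12
T[3] = -3·(-12) = 36
T[4] = -3·36 = -108
T[5] = -3·(-108) = 324
T[6] = -3·324 = -972
T[7] = -3·(-972) = 2916
Sum = 4 + (-12) + 36 + (-108) + 324 + (-972) + 2916 = 2188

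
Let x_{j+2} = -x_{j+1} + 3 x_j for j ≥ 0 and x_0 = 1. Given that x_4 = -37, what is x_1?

7

Let x_1 = z.
x_2 = 3 - z
x_3 = -3 + 4z
x_4 = 12 - 7z
So 12 - 7z = -37, giving z = 7.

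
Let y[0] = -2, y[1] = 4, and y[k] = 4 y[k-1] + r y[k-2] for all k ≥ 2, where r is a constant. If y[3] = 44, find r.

5

y[2] = 16 - 2r
y[3] = 64 - 4r
So 64 - 4r = 44, giving r = 5.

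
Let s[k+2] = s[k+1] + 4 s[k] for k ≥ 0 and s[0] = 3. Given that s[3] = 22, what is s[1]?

2

Let s[1] = y.
s[2] = 12 + y
s[3] = 12 + 5y
So 12 + 5y = 22, giving y = 2.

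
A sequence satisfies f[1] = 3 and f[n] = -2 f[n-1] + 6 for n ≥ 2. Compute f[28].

The fixed point is 6/(1 + 2) = 2, so f[n] - 2 = -2(f[n-1] - 2).
Hence f[n] = 1·(-2)^{n-1} + 2.
f[28] = 1·(-2)^{27} + 2 = 1·-134217728 + 2 = -134217726.

-134217726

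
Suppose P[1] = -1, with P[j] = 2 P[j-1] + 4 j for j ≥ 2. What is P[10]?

P[2] = 2·(-1) + 8 = 6
P[3] = 2·6 + 12 = 24
P[4] = 2·24 + 16 = 64
P[5] = 2·64 + 20 = 148
P[6] = 2·148 + 24 = 320
P[7] = 2·320 + 28 = 668
P[8] = 2·668 + 32 = 1368
P[9] = 2·1368 + 36 = 2772
P[10] = 2·2772 + 40 = 5584

5584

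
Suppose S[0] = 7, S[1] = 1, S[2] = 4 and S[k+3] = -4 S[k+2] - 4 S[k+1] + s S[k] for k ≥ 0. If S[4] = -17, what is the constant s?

3

S[3] = -20 + 7s
S[4] = 64 - 27s
So 64 - 27s = -17, giving s = 3.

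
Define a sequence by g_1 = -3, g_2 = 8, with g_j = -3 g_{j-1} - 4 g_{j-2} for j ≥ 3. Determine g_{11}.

g_3 = -3*8 - 4*(-3) = -12
g_4 = -3*(-12) - 4*8 = 4
g_5 = -3*4 - 4*(-12) = 36
g_6 = -3*36 - 4*4 = -124
g_7 = -3*(-124) - 4*36 = 228
g_8 = -3*228 - 4*(-124) = -188
g_9 = -3*(-188) - 4*228 = -348
g_{10} = -3*(-348) - 4*(-188) = 1796
g_{11} = -3*1796 - 4*(-348) = -3996

-3996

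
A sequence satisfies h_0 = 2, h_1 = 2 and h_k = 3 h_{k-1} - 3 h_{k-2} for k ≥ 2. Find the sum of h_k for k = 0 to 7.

-164

h_2 = 3·2 - 3·2 = 0
h_3 = 3·0 - 3·2 = -6
h_4 = 3·(-6) - 3·0 = -18
h_5 = 3·(-18) - 3·(-6) = -36
h_6 = 3·(-36) - 3·(-18) = -54
h_7 = 3·(-54) - 3·(-36) = -54
Sum = 2 + 2 + 0 + (-6) + (-18) + (-36) + (-54) + (-54) = -164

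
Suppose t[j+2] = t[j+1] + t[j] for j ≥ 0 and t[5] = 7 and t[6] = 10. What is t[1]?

Rearranging, t[j-2] = t[j] - t[j-1].
t[4] = 10 - 7 = 3
t[3] = 7 - 3 = 4
t[2] = 3 - 4 = -1
t[1] = 4 - (-1) = 5

5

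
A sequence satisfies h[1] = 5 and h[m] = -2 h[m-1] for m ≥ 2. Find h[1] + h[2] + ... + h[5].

h[2] = -2(5) = -10
h[3] = -2(-10) = 20
h[4] = -2(20) = -40
h[5] = -2(-40) = 80
Sum = 5 + (-10) + 20 + (-40) + 80 = 55

55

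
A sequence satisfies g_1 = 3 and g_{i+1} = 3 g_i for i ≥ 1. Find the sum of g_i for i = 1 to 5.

g_2 = 3·3 = 9
g_3 = 3·9 = 27
g_4 = 3·27 = 81
g_5 = 3·81 = 243
Sum = 3 + 9 + 27 + 81 + 243 = 363

363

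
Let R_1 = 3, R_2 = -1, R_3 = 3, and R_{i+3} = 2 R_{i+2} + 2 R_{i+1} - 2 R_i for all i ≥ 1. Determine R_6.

-2

R_4 = 2·3 + 2·(-1) - 2·3 = -2
R_5 = 2·(-2) + 2·3 - 2·(-1) = 4
R_6 = 2·4 + 2·(-2) - 2·3 = -2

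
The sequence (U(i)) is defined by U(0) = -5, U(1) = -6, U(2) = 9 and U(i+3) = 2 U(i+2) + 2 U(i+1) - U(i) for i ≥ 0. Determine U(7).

U(3) = 2·9 + 2·(-6) - (-5) = 11
U(4) = 2·11 + 2·9 - (-6) = 46
U(5) = 2·46 + 2·11 - 9 = 105
U(6) = 2·105 + 2·46 - 11 = 291
U(7) = 2·291 + 2·105 - 46 = 746

746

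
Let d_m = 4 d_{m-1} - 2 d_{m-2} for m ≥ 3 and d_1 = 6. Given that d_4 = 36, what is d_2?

Let d_2 = y.
d_3 = -12 + 4y
d_4 = -48 + 14y
So -48 + 14y = 36, giving y = 6.

6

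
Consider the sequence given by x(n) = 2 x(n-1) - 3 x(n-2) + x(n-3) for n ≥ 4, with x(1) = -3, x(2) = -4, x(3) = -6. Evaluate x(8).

-27

x(4) = 2·(-6) - 3·(-4) + (-3) = -3
x(5) = 2·(-3) - 3·(-6) + (-4) = 8
x(6) = 2·8 - 3·(-3) + (-6) = 19
x(7) = 2·19 - 3·8 + (-3) = 11
x(8) = 2·11 - 3·19 + 8 = -27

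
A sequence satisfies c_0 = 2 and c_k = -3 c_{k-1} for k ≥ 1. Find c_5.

-486

c_1 = -3·2 = -6
c_2 = -3·(-6) = 18
c_3 = -3·18 = -54
c_4 = -3·(-54) = 162
c_5 = -3·162 = -486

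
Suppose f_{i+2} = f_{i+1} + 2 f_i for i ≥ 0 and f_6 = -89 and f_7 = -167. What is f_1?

Rearranging, f_{i-2} = (f_i - f_{i-1}) / 2.
f_5 = (-167 - (-89)) / 2 = -78/2 = -39
f_4 = (-89 - (-39)) / 2 = -50/2 = -25
f_3 = (-39 - (-25)) / 2 = -14/2 = -7
f_2 = (-25 - (-7)) / 2 = -18/2 = -9
f_1 = (-7 - (-9)) / 2 = 2/2 = 1

1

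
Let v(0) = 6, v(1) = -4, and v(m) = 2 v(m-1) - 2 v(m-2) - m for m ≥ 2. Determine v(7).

v(2) = 2*(-4) - 2*6 - 2 = -22
v(3) = 2*(-22) - 2*(-4) - 3 = -39
v(4) = 2*(-39) - 2*(-22) - 4 = -38
v(5) = 2*(-38) - 2*(-39) - 5 = -3
v(6) = 2*(-3) - 2*(-38) - 6 = 64
v(7) = 2*64 - 2*(-3) - 7 = 127

127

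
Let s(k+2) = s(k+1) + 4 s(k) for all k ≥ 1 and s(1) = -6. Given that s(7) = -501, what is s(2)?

3

Let s(2) = w.
s(3) = -24 + w
s(4) = -24 + 5w
s(5) = -120 + 9w
s(6) = -216 + 29w
s(7) = -696 + 65w
So -696 + 65w = -501, giving w = 3.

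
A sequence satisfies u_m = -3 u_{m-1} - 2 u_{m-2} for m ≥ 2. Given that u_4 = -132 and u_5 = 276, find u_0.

3

Rearranging, u_{m-2} = (u_m + 3 u_{m-1}) / -2.
u_3 = (276 + 3(-132)) / -2 = -120/-2 = 60
u_2 = (-132 + 3(60)) / -2 = 48/-2 = -24
u_1 = (60 + 3(-24)) / -2 = -12/-2 = 6
u_0 = (-24 + 3(6)) / -2 = -6/-2 = 3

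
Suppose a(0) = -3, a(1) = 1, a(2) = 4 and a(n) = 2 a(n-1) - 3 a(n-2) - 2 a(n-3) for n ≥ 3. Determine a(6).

a(3) = 2(4) - 3(1) - 2(-3) = 11
a(4) = 2(11) - 3(4) - 2(1) = 8
a(5) = 2(8) - 3(11) - 2(4) = -25
a(6) = 2(-25) - 3(8) - 2(11) = -96

-96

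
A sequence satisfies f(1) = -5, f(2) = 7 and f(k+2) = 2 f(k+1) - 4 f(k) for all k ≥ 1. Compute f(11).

f(3) = 2*7 - 4*(-5) = 34
f(4) = 2*34 - 4*7 = 40
f(5) = 2*40 - 4*34 = -56
f(6) = 2*(-56) - 4*40 = -272
f(7) = 2*(-272) - 4*(-56) = -320
f(8) = 2*(-320) - 4*(-272) = 448
f(9) = 2*448 - 4*(-320) = 2176
f(10) = 2*2176 - 4*448 = 2560
f(11) = 2*2560 - 4*2176 = -3584

-3584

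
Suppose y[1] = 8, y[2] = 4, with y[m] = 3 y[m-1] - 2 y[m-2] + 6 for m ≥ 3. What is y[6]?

40

y[3] = 3·4 - 2·8 + 6 = 2
y[4] = 3·2 - 2·4 + 6 = 4
y[5] = 3·4 - 2·2 + 6 = 14
y[6] = 3·14 - 2·4 + 6 = 40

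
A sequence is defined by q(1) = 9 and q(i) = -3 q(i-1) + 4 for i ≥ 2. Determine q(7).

q(2) = -3·9 + 4 = -23
q(3) = -3·(-23) + 4 = 73
q(4) = -3·73 + 4 = -215
q(5) = -3·(-215) + 4 = 649
q(6) = -3·649 + 4 = -1943
q(7) = -3·(-1943) + 4 = 5833

5833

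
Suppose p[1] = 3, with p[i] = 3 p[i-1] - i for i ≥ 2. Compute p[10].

34451

p[2] = 3·3 - 2 = 7
p[3] = 3·7 - 3 = 18
p[4] = 3·18 - 4 = 50
p[5] = 3·50 - 5 = 145
p[6] = 3·145 - 6 = 429
p[7] = 3·429 - 7 = 1280
p[8] = 3·1280 - 8 = 3832
p[9] = 3·3832 - 9 = 11487
p[10] = 3·11487 - 10 = 34451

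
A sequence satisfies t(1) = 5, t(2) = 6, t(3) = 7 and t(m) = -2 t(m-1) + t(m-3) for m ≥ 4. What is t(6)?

-41

t(4) = -2(7) + 5 = -9
t(5) = -2(-9) + 6 = 24
t(6) = -2(24) + 7 = -41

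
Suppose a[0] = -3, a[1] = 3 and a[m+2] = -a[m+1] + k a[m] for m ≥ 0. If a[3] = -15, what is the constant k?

a[2] = -3 - 3k
a[3] = 3 + 6k
So 3 + 6k = -15, giving k = -3.

-3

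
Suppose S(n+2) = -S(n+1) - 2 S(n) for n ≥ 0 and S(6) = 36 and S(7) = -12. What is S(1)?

Rearranging, S(n-2) = (S(n) + S(n-1)) / -2.
S(5) = (-12 + 36) / -2 = 24/-2 = -12
S(4) = (36 + (-12)) / -2 = 24/-2 = -12
S(3) = (-12 + (-12)) / -2 = -24/-2 = 12
S(2) = (-12 + 12) / -2 = 0/-2 = 0
S(1) = (12 + 0) / -2 = 12/-2 = -6

-6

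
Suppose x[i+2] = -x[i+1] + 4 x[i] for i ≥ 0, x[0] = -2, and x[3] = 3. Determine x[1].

-1

Let x[1] = w.
x[2] = -8 - w
x[3] = 8 + 5w
So 8 + 5w = 3, giving w = -1.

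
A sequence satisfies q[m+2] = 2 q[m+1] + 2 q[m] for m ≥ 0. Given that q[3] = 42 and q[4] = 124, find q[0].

9

Rearranging, q[m-2] = (q[m] - 2 q[m-1]) / 2.
q[2] = (124 - 2·42) / 2 = 40/2 = 20
q[1] = (42 - 2·20) / 2 = 2/2 = 1
q[0] = (20 - 2·1) / 2 = 18/2 = 9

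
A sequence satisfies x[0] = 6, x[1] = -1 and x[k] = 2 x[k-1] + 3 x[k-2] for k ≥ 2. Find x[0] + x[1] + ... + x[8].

x[2] = 2(-1) + 3(6) = 16
x[3] = 2(16) + 3(-1) = 29
x[4] = 2(29) + 3(16) = 106
x[5] = 2(106) + 3(29) = 299
x[6] = 2(299) + 3(106) = 916
x[7] = 2(916) + 3(299) = 2729
x[8] = 2(2729) + 3(916) = 8206
Sum = 6 + (-1) + 16 + 29 + 106 + 299 + 916 + 2729 + 8206 = 12306

12306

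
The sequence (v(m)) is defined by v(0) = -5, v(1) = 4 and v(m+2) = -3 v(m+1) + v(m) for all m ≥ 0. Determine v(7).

v(2) = -3(4) + (-5) = -17
v(3) = -3(-17) + 4 = 55
v(4) = -3(55) + (-17) = -182
v(5) = -3(-182) + 55 = 601
v(6) = -3(601) + (-182) = -1985
v(7) = -3(-1985) + 601 = 6556

6556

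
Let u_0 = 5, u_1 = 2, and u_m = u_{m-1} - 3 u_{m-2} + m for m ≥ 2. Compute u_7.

u_2 = 2 - 3(5) + 2 = -11
u_3 = (-11) - 3(2) + 3 = -14
u_4 = (-14) - 3(-11) + 4 = 23
u_5 = 23 - 3(-14) + 5 = 70
u_6 = 70 - 3(23) + 6 = 7
u_7 = 7 - 3(70) + 7 = -196

-196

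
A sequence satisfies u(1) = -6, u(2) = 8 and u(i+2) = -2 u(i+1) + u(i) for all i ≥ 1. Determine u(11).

-24934

u(3) = -2(8) + (-6) = -22
u(4) = -2(-22) + 8 = 52
u(5) = -2(52) + (-22) = -126
u(6) = -2(-126) + 52 = 304
u(7) = -2(304) + (-126) = -734
u(8) = -2(-734) + 304 = 1772
u(9) = -2(1772) + (-734) = -4278
u(10) = -2(-4278) + 1772 = 10328
u(11) = -2(10328) + (-4278) = -24934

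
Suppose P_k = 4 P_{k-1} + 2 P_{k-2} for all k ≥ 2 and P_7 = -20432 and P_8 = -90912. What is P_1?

-2

Rearranging, P_{k-2} = (P_k - 4 P_{k-1}) / 2.
P_6 = (-90912 - 4·(-20432)) / 2 = -9184/2 = -4592
P_5 = (-20432 - 4·(-4592)) / 2 = -2064/2 = -1032
P_4 = (-4592 - 4·(-1032)) / 2 = -464/2 = -232
P_3 = (-1032 - 4·(-232)) / 2 = -104/2 = -52
P_2 = (-232 - 4·(-52)) / 2 = -24/2 = -12
P_1 = (-52 - 4·(-12)) / 2 = -4/2 = -2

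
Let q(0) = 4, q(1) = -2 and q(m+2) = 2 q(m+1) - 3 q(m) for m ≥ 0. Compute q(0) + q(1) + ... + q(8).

4

q(2) = 2·(-2) - 3·4 = -16
q(3) = 2·(-16) - 3·(-2) = -26
q(4) = 2·(-26) - 3·(-16) = -4
q(5) = 2·(-4) - 3·(-26) = 70
q(6) = 2·70 - 3·(-4) = 152
q(7) = 2·152 - 3·70 = 94
q(8) = 2·94 - 3·152 = -268
Sum = 4 + (-2) + (-16) + (-26) + (-4) + 70 + 152 + 94 + (-268) = 4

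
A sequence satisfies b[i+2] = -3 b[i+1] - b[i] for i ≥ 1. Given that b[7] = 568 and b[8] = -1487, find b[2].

Rearranging, b[i-2] = -(b[i] + 3 b[i-1]).
b[6] = -(-1487 + 3(568)) = -217
b[5] = -(568 + 3(-217)) = 83
b[4] = -(-217 + 3(83)) = -32
b[3] = -(83 + 3(-32)) = 13
b[2] = -(-32 + 3(13)) = -7

-7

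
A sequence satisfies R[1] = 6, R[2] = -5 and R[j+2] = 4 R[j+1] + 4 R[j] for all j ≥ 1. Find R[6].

R[3] = 4·(-5) + 4·6 = 4
R[4] = 4·4 + 4·(-5) = -4
R[5] = 4·(-4) + 4·4 = 0
R[6] = 4·0 + 4·(-4) = -16

-16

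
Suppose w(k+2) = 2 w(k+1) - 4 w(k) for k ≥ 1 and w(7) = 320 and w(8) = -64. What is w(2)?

Rearranging, w(k-2) = (w(k) - 2 w(k-1)) / -4.
w(6) = (-64 - 2·320) / -4 = -704/-4 = 176
w(5) = (320 - 2·176) / -4 = -32/-4 = 8
w(4) = (176 - 2·8) / -4 = 160/-4 = -40
w(3) = (8 - 2·(-40)) / -4 = 88/-4 = -22
w(2) = (-40 - 2·(-22)) / -4 = 4/-4 = -1

-1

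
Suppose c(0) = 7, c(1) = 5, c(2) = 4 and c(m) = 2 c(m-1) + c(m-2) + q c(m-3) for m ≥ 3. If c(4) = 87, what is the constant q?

c(3) = 13 + 7q
c(4) = 30 + 19q
So 30 + 19q = 87, giving q = 3.

3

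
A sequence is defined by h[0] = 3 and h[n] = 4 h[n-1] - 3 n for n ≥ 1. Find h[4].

432

h[1] = 4·3 - 3 = 9
h[2] = 4·9 - 6 = 30
h[3] = 4·30 - 9 = 111
h[4] = 4·111 - 12 = 432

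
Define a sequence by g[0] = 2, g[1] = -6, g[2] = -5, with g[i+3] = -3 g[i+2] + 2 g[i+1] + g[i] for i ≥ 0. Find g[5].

98

g[3] = -3*(-5) + 2*(-6) + 2 = 5
g[4] = -3*5 + 2*(-5) + (-6) = -31
g[5] = -3*(-31) + 2*5 + (-5) = 98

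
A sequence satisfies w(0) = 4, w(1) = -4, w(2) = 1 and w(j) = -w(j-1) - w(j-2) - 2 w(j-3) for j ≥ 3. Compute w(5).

w(3) = -1 - (-4) - 2*4 = -5
w(4) = -(-5) - 1 - 2*(-4) = 12
w(5) = -12 - (-5) - 2*1 = -9

-9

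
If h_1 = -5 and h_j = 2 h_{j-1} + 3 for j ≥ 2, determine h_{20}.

The fixed point is 3/(1 - 2) = -3, so h_j + 3 = 2(h_{j-1} + 3).
Hence h_j = -2·2^{j-1} - 3.
h_{20} = -2·2^{19} - 3 = -2·524288 - 3 = -1048579.

-1048579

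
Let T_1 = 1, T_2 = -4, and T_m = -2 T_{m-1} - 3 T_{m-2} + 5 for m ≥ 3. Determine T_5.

-19

T_3 = -2*(-4) - 3*1 + 5 = 10
T_4 = -2*10 - 3*(-4) + 5 = -3
T_5 = -2*(-3) - 3*10 + 5 = -19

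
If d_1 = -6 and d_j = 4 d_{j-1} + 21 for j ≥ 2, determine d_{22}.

4398046511097

The fixed point is 21/(1 - 4) = -7, so d_j + 7 = 4(d_{j-1} + 7).
Hence d_j = 1·4^{j-1} - 7.
d_{22} = 1·4^{21} - 7 = 1·4398046511104 - 7 = 4398046511097.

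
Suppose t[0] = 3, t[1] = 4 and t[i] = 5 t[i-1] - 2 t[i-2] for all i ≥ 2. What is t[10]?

t[2] = 5(4) - 2(3) = 14
t[3] = 5(14) - 2(4) = 62
t[4] = 5(62) - 2(14) = 282
t[5] = 5(282) - 2(62) = 1286
t[6] = 5(1286) - 2(282) = 5866
t[7] = 5(5866) - 2(1286) = 26758
t[8] = 5(26758) - 2(5866) = 122058
t[9] = 5(122058) - 2(26758) = 556774
t[10] = 5(556774) - 2(122058) = 2539754

2539754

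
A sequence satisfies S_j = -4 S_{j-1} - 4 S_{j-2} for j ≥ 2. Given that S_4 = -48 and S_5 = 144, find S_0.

3

Rearranging, S_{j-2} = (S_j + 4 S_{j-1}) / -4.
S_3 = (144 + 4*(-48)) / -4 = -48/-4 = 12
S_2 = (-48 + 4*12) / -4 = 0/-4 = 0
S_1 = (12 + 4*0) / -4 = 12/-4 = -3
S_0 = (0 + 4*(-3)) / -4 = -12/-4 = 3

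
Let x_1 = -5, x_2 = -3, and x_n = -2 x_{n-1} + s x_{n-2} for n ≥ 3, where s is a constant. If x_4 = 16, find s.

4

x_3 = 6 - 5s
x_4 = -12 + 7s
So -12 + 7s = 16, giving s = 4.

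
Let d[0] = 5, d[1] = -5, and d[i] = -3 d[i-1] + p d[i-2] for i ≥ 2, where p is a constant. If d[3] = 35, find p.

-4

d[2] = 15 + 5p
d[3] = -45 - 20p
So -45 - 20p = 35, giving p = -4.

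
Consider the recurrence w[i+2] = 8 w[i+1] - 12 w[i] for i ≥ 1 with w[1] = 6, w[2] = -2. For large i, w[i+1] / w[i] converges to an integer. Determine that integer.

The characteristic equation is r^2 - 8r + 12 = 0, which factors as (r - 6)(r - 2) = 0.
So the roots are 6 and 2. Since |6| > |2| and the coefficient of 6^i is non-zero, the ratio tends to 6.

6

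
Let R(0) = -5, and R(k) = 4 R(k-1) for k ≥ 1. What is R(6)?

R(1) = 4(-5) = -20
R(2) = 4(-20) = -80
R(3) = 4(-80) = -320
R(4) = 4(-320) = -1280
R(5) = 4(-1280) = -5120
R(6) = 4(-5120) = -20480

-20480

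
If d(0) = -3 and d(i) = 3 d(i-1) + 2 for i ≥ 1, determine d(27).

The fixed point is 2/(1 - 3) = -1, so d(i) + 1 = 3(d(i-1) + 1).
Hence d(i) = -2·3^i - 1.
d(27) = -2·3^{27} - 1 = -2·7625597484987 - 1 = -15251194969975.

-15251194969975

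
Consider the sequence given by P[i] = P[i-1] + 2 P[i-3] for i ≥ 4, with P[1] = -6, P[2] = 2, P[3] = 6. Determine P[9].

14

P[4] = 6 + 2·(-6) = -6
P[5] = (-6) + 2·2 = -2
P[6] = (-2) + 2·6 = 10
P[7] = 10 + 2·(-6) = -2
P[8] = (-2) + 2·(-2) = -6
P[9] = (-6) + 2·10 = 14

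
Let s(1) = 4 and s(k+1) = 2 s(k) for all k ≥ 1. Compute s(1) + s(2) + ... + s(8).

1020

s(2) = 2(4) = 8
s(3) = 2(8) = 16
s(4) = 2(16) = 32
s(5) = 2(32) = 64
s(6) = 2(64) = 128
s(7) = 2(128) = 256
s(8) = 2(256) = 512
Sum = 4 + 8 + 16 + 32 + 64 + 128 + 256 + 512 = 1020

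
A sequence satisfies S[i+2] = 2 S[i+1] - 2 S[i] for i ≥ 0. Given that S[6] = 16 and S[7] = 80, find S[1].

6

Rearranging, S[i-2] = (S[i] - 2 S[i-1]) / -2.
S[5] = (80 - 2·16) / -2 = 48/-2 = -24
S[4] = (16 - 2·(-24)) / -2 = 64/-2 = -32
S[3] = (-24 - 2·(-32)) / -2 = 40/-2 = -20
S[2] = (-32 - 2·(-20)) / -2 = 8/-2 = -4
S[1] = (-20 - 2·(-4)) / -2 = -12/-2 = 6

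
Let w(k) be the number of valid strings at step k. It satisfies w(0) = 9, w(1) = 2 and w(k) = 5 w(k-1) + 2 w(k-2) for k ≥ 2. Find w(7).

w(2) = 5(2) + 2(9) = 28
w(3) = 5(28) + 2(2) = 144
w(4) = 5(144) + 2(28) = 776
w(5) = 5(776) + 2(144) = 4168
w(6) = 5(4168) + 2(776) = 22392
w(7) = 5(22392) + 2(4168) = 120296

120296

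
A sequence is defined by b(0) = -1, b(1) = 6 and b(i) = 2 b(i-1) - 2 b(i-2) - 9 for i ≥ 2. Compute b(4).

b(2) = 2*6 - 2*(-1) - 9 = 5
b(3) = 2*5 - 2*6 - 9 = -11
b(4) = 2*(-11) - 2*5 - 9 = -41

-41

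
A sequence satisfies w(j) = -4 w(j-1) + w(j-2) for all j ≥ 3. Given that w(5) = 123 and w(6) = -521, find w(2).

Rearranging, w(j-2) = w(j) + 4 w(j-1).
w(4) = -521 + 4(123) = -29
w(3) = 123 + 4(-29) = 7
w(2) = -29 + 4(7) = -1

-1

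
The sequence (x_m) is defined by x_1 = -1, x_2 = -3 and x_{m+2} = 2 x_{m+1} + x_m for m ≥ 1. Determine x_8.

x_3 = 2*(-3) + (-1) = -7
x_4 = 2*(-7) + (-3) = -17
x_5 = 2*(-17) + (-7) = -41
x_6 = 2*(-41) + (-17) = -99
x_7 = 2*(-99) + (-41) = -239
x_8 = 2*(-239) + (-99) = -577

-577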